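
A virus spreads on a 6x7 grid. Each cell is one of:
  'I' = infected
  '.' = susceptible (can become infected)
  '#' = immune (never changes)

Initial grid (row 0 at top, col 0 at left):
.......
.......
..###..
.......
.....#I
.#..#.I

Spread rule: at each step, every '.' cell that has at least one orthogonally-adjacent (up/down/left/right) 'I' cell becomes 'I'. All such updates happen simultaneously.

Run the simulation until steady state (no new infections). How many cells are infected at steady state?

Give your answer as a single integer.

Answer: 36

Derivation:
Step 0 (initial): 2 infected
Step 1: +2 new -> 4 infected
Step 2: +2 new -> 6 infected
Step 3: +3 new -> 9 infected
Step 4: +4 new -> 13 infected
Step 5: +4 new -> 17 infected
Step 6: +5 new -> 22 infected
Step 7: +6 new -> 28 infected
Step 8: +4 new -> 32 infected
Step 9: +3 new -> 35 infected
Step 10: +1 new -> 36 infected
Step 11: +0 new -> 36 infected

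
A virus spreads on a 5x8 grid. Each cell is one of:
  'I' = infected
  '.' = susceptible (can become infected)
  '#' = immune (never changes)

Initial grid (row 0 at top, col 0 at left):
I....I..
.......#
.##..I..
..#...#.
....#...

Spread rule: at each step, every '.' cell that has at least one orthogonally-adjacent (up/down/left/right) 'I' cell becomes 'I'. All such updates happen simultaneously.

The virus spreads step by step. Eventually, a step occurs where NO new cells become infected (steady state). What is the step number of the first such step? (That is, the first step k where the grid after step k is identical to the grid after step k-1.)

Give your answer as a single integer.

Answer: 6

Derivation:
Step 0 (initial): 3 infected
Step 1: +8 new -> 11 infected
Step 2: +11 new -> 22 infected
Step 3: +6 new -> 28 infected
Step 4: +4 new -> 32 infected
Step 5: +2 new -> 34 infected
Step 6: +0 new -> 34 infected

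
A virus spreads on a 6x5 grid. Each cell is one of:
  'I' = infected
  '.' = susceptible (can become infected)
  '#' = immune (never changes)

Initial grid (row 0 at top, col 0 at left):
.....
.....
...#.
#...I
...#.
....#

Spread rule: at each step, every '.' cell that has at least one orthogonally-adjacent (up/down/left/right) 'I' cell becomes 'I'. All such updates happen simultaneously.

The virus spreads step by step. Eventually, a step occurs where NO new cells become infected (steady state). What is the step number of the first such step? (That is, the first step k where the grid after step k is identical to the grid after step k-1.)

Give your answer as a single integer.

Step 0 (initial): 1 infected
Step 1: +3 new -> 4 infected
Step 2: +2 new -> 6 infected
Step 3: +5 new -> 11 infected
Step 4: +5 new -> 16 infected
Step 5: +6 new -> 22 infected
Step 6: +3 new -> 25 infected
Step 7: +1 new -> 26 infected
Step 8: +0 new -> 26 infected

Answer: 8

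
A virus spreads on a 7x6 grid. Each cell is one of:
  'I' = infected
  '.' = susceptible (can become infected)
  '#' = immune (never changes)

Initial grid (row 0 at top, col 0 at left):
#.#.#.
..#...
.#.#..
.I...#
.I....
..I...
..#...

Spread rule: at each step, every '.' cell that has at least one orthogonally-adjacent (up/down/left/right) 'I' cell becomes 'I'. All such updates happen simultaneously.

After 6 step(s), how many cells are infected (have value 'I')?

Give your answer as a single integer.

Step 0 (initial): 3 infected
Step 1: +6 new -> 9 infected
Step 2: +8 new -> 17 infected
Step 3: +6 new -> 23 infected
Step 4: +4 new -> 27 infected
Step 5: +3 new -> 30 infected
Step 6: +2 new -> 32 infected

Answer: 32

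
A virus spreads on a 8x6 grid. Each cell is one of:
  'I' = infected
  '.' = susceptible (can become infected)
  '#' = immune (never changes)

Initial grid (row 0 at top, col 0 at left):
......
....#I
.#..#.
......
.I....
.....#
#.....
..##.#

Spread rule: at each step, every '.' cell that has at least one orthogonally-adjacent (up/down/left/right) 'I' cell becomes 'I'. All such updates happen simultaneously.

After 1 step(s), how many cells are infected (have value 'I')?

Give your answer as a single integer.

Answer: 8

Derivation:
Step 0 (initial): 2 infected
Step 1: +6 new -> 8 infected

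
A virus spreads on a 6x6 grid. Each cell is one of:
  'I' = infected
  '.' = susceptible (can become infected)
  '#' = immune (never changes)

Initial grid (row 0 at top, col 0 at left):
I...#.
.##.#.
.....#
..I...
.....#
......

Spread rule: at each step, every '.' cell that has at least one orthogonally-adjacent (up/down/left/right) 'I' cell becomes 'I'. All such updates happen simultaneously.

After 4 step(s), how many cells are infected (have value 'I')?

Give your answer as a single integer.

Answer: 27

Derivation:
Step 0 (initial): 2 infected
Step 1: +6 new -> 8 infected
Step 2: +9 new -> 17 infected
Step 3: +8 new -> 25 infected
Step 4: +2 new -> 27 infected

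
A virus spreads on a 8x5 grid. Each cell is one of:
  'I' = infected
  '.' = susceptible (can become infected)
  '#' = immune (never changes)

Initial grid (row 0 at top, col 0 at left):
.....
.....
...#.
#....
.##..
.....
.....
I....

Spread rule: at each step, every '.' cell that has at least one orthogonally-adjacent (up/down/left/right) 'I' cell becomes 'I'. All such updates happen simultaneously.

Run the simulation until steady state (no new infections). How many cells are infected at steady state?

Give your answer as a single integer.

Step 0 (initial): 1 infected
Step 1: +2 new -> 3 infected
Step 2: +3 new -> 6 infected
Step 3: +4 new -> 10 infected
Step 4: +3 new -> 13 infected
Step 5: +2 new -> 15 infected
Step 6: +2 new -> 17 infected
Step 7: +2 new -> 19 infected
Step 8: +2 new -> 21 infected
Step 9: +3 new -> 24 infected
Step 10: +3 new -> 27 infected
Step 11: +5 new -> 32 infected
Step 12: +3 new -> 35 infected
Step 13: +1 new -> 36 infected
Step 14: +0 new -> 36 infected

Answer: 36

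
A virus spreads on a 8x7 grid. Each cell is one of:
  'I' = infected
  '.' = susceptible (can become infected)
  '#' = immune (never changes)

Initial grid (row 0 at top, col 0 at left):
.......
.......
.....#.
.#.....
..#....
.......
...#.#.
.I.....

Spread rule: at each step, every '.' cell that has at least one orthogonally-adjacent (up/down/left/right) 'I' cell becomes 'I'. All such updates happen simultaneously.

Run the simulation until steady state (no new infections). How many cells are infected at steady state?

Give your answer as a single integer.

Answer: 51

Derivation:
Step 0 (initial): 1 infected
Step 1: +3 new -> 4 infected
Step 2: +4 new -> 8 infected
Step 3: +4 new -> 12 infected
Step 4: +4 new -> 16 infected
Step 5: +4 new -> 20 infected
Step 6: +5 new -> 25 infected
Step 7: +7 new -> 32 infected
Step 8: +7 new -> 39 infected
Step 9: +5 new -> 44 infected
Step 10: +4 new -> 48 infected
Step 11: +2 new -> 50 infected
Step 12: +1 new -> 51 infected
Step 13: +0 new -> 51 infected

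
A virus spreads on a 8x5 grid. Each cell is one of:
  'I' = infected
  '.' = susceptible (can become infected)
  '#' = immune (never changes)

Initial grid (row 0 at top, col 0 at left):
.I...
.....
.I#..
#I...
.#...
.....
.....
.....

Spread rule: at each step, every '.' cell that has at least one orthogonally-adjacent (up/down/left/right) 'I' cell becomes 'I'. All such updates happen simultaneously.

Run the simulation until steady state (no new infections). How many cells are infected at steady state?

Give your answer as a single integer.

Step 0 (initial): 3 infected
Step 1: +5 new -> 8 infected
Step 2: +5 new -> 13 infected
Step 3: +6 new -> 19 infected
Step 4: +6 new -> 25 infected
Step 5: +5 new -> 30 infected
Step 6: +5 new -> 35 infected
Step 7: +2 new -> 37 infected
Step 8: +0 new -> 37 infected

Answer: 37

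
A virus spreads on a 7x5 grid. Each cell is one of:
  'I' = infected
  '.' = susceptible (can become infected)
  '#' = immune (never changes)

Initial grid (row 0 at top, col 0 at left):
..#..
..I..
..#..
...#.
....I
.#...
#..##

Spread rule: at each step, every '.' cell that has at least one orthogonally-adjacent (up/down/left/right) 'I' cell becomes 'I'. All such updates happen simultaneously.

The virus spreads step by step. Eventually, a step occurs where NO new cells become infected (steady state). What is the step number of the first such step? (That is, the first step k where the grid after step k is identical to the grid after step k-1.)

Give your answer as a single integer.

Step 0 (initial): 2 infected
Step 1: +5 new -> 7 infected
Step 2: +9 new -> 16 infected
Step 3: +7 new -> 23 infected
Step 4: +3 new -> 26 infected
Step 5: +2 new -> 28 infected
Step 6: +0 new -> 28 infected

Answer: 6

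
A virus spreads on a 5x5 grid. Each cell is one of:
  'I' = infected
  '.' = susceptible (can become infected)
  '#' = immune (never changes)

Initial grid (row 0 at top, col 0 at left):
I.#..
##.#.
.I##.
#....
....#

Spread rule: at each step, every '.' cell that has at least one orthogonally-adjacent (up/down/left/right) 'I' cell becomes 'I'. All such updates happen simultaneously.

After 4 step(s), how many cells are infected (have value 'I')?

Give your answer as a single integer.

Answer: 12

Derivation:
Step 0 (initial): 2 infected
Step 1: +3 new -> 5 infected
Step 2: +2 new -> 7 infected
Step 3: +3 new -> 10 infected
Step 4: +2 new -> 12 infected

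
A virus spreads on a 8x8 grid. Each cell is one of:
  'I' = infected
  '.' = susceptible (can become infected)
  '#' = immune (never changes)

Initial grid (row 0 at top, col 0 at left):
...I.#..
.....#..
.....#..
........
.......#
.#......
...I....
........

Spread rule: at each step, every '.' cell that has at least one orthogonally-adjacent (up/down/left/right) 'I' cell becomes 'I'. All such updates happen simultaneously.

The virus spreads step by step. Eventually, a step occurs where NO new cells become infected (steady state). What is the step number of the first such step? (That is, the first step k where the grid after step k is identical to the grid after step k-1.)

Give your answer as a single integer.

Answer: 11

Derivation:
Step 0 (initial): 2 infected
Step 1: +7 new -> 9 infected
Step 2: +11 new -> 20 infected
Step 3: +12 new -> 32 infected
Step 4: +11 new -> 43 infected
Step 5: +7 new -> 50 infected
Step 6: +2 new -> 52 infected
Step 7: +2 new -> 54 infected
Step 8: +2 new -> 56 infected
Step 9: +2 new -> 58 infected
Step 10: +1 new -> 59 infected
Step 11: +0 new -> 59 infected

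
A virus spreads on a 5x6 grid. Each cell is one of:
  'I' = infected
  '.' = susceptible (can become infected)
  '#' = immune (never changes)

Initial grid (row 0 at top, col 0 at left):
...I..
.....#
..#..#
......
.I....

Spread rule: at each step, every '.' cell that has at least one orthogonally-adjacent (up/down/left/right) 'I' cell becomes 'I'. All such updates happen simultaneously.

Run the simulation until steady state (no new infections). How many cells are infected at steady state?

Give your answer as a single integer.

Step 0 (initial): 2 infected
Step 1: +6 new -> 8 infected
Step 2: +9 new -> 17 infected
Step 3: +6 new -> 23 infected
Step 4: +3 new -> 26 infected
Step 5: +1 new -> 27 infected
Step 6: +0 new -> 27 infected

Answer: 27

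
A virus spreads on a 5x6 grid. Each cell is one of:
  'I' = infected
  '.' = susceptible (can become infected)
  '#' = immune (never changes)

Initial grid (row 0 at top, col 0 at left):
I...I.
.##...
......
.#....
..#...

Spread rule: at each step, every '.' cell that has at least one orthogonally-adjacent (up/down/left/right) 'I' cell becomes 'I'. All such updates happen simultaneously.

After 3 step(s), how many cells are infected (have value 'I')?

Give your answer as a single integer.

Step 0 (initial): 2 infected
Step 1: +5 new -> 7 infected
Step 2: +5 new -> 12 infected
Step 3: +5 new -> 17 infected

Answer: 17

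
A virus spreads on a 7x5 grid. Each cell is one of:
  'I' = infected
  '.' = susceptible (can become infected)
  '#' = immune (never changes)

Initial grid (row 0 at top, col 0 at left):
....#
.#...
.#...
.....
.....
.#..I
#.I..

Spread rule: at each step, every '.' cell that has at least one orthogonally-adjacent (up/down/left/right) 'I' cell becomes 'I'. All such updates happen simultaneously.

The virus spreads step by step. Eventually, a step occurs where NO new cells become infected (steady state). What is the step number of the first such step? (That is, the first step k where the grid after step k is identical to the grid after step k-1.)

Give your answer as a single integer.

Step 0 (initial): 2 infected
Step 1: +6 new -> 8 infected
Step 2: +3 new -> 11 infected
Step 3: +4 new -> 15 infected
Step 4: +5 new -> 20 infected
Step 5: +4 new -> 24 infected
Step 6: +3 new -> 27 infected
Step 7: +2 new -> 29 infected
Step 8: +1 new -> 30 infected
Step 9: +0 new -> 30 infected

Answer: 9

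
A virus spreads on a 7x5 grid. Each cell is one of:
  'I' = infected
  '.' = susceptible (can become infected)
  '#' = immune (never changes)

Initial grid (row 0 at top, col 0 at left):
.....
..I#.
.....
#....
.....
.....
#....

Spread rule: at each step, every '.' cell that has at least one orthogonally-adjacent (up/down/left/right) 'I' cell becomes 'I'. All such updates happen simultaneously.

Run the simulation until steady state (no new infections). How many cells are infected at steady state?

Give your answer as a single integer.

Answer: 32

Derivation:
Step 0 (initial): 1 infected
Step 1: +3 new -> 4 infected
Step 2: +6 new -> 10 infected
Step 3: +7 new -> 17 infected
Step 4: +5 new -> 22 infected
Step 5: +5 new -> 27 infected
Step 6: +4 new -> 31 infected
Step 7: +1 new -> 32 infected
Step 8: +0 new -> 32 infected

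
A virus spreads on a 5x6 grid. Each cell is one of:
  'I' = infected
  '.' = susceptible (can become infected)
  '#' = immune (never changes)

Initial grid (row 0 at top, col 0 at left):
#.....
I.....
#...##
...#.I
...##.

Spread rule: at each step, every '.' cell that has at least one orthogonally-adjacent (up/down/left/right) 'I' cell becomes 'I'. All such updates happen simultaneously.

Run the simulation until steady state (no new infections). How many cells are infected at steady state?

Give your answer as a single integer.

Step 0 (initial): 2 infected
Step 1: +3 new -> 5 infected
Step 2: +3 new -> 8 infected
Step 3: +4 new -> 12 infected
Step 4: +6 new -> 18 infected
Step 5: +4 new -> 22 infected
Step 6: +1 new -> 23 infected
Step 7: +0 new -> 23 infected

Answer: 23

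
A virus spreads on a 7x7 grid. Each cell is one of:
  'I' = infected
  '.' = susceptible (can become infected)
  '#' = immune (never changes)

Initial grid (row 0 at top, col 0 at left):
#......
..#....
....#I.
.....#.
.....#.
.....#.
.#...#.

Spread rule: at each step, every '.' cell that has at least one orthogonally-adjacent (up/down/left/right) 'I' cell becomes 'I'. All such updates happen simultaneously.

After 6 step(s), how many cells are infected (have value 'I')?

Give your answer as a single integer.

Answer: 23

Derivation:
Step 0 (initial): 1 infected
Step 1: +2 new -> 3 infected
Step 2: +4 new -> 7 infected
Step 3: +4 new -> 11 infected
Step 4: +3 new -> 14 infected
Step 5: +4 new -> 18 infected
Step 6: +5 new -> 23 infected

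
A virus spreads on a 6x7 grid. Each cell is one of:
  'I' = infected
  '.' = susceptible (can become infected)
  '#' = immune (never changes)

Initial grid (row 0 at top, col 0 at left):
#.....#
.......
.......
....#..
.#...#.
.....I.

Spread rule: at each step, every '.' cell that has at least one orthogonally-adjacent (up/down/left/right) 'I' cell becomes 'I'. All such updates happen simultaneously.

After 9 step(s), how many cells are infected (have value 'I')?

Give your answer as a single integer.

Answer: 37

Derivation:
Step 0 (initial): 1 infected
Step 1: +2 new -> 3 infected
Step 2: +3 new -> 6 infected
Step 3: +3 new -> 9 infected
Step 4: +5 new -> 14 infected
Step 5: +5 new -> 19 infected
Step 6: +6 new -> 25 infected
Step 7: +6 new -> 31 infected
Step 8: +4 new -> 35 infected
Step 9: +2 new -> 37 infected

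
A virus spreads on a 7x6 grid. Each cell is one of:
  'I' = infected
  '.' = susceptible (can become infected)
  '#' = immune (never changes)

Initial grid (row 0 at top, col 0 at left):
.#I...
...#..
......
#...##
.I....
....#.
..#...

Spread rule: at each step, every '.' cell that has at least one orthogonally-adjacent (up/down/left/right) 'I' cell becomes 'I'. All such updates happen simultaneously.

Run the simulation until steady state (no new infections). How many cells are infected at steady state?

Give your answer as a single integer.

Step 0 (initial): 2 infected
Step 1: +6 new -> 8 infected
Step 2: +9 new -> 17 infected
Step 3: +9 new -> 26 infected
Step 4: +5 new -> 31 infected
Step 5: +3 new -> 34 infected
Step 6: +1 new -> 35 infected
Step 7: +0 new -> 35 infected

Answer: 35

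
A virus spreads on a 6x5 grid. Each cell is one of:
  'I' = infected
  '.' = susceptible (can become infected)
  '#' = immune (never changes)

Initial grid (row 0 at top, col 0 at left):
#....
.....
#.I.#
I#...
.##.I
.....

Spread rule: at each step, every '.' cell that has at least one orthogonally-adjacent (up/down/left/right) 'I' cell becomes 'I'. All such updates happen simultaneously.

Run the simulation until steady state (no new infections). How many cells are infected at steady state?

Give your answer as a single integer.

Answer: 24

Derivation:
Step 0 (initial): 3 infected
Step 1: +8 new -> 11 infected
Step 2: +6 new -> 17 infected
Step 3: +6 new -> 23 infected
Step 4: +1 new -> 24 infected
Step 5: +0 new -> 24 infected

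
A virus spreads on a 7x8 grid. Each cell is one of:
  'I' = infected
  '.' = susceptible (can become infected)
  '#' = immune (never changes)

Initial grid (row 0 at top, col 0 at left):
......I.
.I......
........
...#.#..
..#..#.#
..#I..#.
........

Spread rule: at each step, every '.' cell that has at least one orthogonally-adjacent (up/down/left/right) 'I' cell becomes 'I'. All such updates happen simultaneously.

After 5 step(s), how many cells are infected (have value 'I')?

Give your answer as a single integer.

Step 0 (initial): 3 infected
Step 1: +10 new -> 13 infected
Step 2: +14 new -> 27 infected
Step 3: +12 new -> 39 infected
Step 4: +7 new -> 46 infected
Step 5: +2 new -> 48 infected

Answer: 48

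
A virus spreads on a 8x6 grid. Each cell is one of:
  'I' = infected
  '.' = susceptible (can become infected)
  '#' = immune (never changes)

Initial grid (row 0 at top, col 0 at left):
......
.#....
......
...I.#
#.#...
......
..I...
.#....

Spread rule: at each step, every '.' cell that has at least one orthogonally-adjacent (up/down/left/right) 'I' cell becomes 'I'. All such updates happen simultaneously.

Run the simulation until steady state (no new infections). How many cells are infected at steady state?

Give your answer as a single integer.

Step 0 (initial): 2 infected
Step 1: +8 new -> 10 infected
Step 2: +10 new -> 20 infected
Step 3: +13 new -> 33 infected
Step 4: +6 new -> 39 infected
Step 5: +3 new -> 42 infected
Step 6: +1 new -> 43 infected
Step 7: +0 new -> 43 infected

Answer: 43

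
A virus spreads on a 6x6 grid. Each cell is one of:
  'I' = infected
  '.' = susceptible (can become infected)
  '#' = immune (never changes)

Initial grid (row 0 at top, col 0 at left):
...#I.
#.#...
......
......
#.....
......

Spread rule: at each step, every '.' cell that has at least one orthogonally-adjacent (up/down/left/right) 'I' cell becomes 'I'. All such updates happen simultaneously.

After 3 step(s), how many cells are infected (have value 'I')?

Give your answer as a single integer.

Step 0 (initial): 1 infected
Step 1: +2 new -> 3 infected
Step 2: +3 new -> 6 infected
Step 3: +3 new -> 9 infected

Answer: 9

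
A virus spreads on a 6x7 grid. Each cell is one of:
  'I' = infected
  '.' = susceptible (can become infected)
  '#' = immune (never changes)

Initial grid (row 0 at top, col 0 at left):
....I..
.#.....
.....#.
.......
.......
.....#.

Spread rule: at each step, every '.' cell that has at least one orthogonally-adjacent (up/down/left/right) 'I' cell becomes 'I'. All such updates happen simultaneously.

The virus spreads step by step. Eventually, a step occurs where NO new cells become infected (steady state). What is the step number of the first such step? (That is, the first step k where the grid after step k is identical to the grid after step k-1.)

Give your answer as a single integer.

Answer: 10

Derivation:
Step 0 (initial): 1 infected
Step 1: +3 new -> 4 infected
Step 2: +5 new -> 9 infected
Step 3: +5 new -> 14 infected
Step 4: +6 new -> 20 infected
Step 5: +7 new -> 27 infected
Step 6: +5 new -> 32 infected
Step 7: +4 new -> 36 infected
Step 8: +2 new -> 38 infected
Step 9: +1 new -> 39 infected
Step 10: +0 new -> 39 infected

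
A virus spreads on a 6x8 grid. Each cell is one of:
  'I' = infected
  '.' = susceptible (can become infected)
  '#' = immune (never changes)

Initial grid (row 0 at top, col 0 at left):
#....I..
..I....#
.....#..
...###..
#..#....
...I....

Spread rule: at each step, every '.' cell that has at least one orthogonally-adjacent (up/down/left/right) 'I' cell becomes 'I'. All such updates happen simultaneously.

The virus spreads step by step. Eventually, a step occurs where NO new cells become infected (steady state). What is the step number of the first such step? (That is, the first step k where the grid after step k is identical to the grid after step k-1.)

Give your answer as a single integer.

Step 0 (initial): 3 infected
Step 1: +9 new -> 12 infected
Step 2: +13 new -> 25 infected
Step 3: +8 new -> 33 infected
Step 4: +5 new -> 38 infected
Step 5: +2 new -> 40 infected
Step 6: +0 new -> 40 infected

Answer: 6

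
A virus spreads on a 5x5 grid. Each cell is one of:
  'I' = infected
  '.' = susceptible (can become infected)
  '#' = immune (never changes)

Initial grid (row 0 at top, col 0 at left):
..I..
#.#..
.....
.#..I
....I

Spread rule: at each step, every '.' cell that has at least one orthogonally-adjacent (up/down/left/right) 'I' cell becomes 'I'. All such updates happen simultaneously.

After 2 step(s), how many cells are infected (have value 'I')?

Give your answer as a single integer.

Answer: 16

Derivation:
Step 0 (initial): 3 infected
Step 1: +5 new -> 8 infected
Step 2: +8 new -> 16 infected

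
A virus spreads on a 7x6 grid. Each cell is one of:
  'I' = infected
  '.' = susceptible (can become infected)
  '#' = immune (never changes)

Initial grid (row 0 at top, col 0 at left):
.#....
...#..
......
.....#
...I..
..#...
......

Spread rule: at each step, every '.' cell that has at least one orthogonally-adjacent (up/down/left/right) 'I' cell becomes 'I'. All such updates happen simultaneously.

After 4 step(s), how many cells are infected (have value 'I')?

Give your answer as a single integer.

Step 0 (initial): 1 infected
Step 1: +4 new -> 5 infected
Step 2: +7 new -> 12 infected
Step 3: +8 new -> 20 infected
Step 4: +8 new -> 28 infected

Answer: 28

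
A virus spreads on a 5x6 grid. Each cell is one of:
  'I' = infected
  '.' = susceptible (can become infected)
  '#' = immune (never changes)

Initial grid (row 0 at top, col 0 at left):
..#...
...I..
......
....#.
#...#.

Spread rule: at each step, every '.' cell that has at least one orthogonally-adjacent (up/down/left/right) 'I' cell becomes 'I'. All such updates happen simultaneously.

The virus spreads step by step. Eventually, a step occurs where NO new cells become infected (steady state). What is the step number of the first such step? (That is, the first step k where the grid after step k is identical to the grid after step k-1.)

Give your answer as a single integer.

Step 0 (initial): 1 infected
Step 1: +4 new -> 5 infected
Step 2: +6 new -> 11 infected
Step 3: +7 new -> 18 infected
Step 4: +5 new -> 23 infected
Step 5: +3 new -> 26 infected
Step 6: +0 new -> 26 infected

Answer: 6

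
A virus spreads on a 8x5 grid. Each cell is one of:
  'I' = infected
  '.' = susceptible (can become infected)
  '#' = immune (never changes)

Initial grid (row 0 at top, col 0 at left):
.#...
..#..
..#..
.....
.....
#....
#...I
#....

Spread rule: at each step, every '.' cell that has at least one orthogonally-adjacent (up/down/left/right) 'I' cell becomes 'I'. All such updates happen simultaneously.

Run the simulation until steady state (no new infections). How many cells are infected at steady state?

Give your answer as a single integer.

Answer: 34

Derivation:
Step 0 (initial): 1 infected
Step 1: +3 new -> 4 infected
Step 2: +4 new -> 8 infected
Step 3: +5 new -> 13 infected
Step 4: +5 new -> 18 infected
Step 5: +4 new -> 22 infected
Step 6: +4 new -> 26 infected
Step 7: +3 new -> 29 infected
Step 8: +3 new -> 32 infected
Step 9: +1 new -> 33 infected
Step 10: +1 new -> 34 infected
Step 11: +0 new -> 34 infected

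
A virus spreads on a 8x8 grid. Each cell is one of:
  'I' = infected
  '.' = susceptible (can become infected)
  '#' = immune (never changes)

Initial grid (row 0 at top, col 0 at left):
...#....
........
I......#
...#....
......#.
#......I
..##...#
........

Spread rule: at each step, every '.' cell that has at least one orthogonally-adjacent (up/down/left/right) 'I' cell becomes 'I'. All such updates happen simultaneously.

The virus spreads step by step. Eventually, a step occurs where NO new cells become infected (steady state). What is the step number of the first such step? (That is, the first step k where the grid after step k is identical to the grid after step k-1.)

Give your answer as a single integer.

Answer: 8

Derivation:
Step 0 (initial): 2 infected
Step 1: +5 new -> 7 infected
Step 2: +8 new -> 15 infected
Step 3: +10 new -> 25 infected
Step 4: +12 new -> 37 infected
Step 5: +8 new -> 45 infected
Step 6: +7 new -> 52 infected
Step 7: +4 new -> 56 infected
Step 8: +0 new -> 56 infected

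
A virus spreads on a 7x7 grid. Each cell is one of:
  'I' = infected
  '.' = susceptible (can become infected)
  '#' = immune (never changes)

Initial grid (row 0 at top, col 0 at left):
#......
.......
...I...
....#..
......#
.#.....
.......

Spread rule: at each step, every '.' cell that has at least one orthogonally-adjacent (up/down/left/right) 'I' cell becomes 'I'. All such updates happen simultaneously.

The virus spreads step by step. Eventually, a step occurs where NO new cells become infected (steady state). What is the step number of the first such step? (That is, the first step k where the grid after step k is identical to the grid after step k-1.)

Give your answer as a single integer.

Step 0 (initial): 1 infected
Step 1: +4 new -> 5 infected
Step 2: +7 new -> 12 infected
Step 3: +11 new -> 23 infected
Step 4: +11 new -> 34 infected
Step 5: +5 new -> 39 infected
Step 6: +4 new -> 43 infected
Step 7: +2 new -> 45 infected
Step 8: +0 new -> 45 infected

Answer: 8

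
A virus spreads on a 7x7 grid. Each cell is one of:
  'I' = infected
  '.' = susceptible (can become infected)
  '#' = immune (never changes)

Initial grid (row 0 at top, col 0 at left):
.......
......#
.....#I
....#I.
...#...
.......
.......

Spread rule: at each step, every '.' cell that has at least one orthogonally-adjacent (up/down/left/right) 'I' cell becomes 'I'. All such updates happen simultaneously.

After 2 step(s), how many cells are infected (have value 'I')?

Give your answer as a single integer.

Step 0 (initial): 2 infected
Step 1: +2 new -> 4 infected
Step 2: +3 new -> 7 infected

Answer: 7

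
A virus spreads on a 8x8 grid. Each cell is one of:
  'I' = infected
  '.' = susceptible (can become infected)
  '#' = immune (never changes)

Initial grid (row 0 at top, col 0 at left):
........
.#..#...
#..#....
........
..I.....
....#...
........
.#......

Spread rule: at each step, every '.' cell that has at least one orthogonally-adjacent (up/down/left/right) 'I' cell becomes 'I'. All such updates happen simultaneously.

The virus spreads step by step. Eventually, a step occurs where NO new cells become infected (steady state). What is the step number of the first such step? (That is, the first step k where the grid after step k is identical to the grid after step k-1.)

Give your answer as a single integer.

Answer: 10

Derivation:
Step 0 (initial): 1 infected
Step 1: +4 new -> 5 infected
Step 2: +8 new -> 13 infected
Step 3: +9 new -> 22 infected
Step 4: +9 new -> 31 infected
Step 5: +9 new -> 40 infected
Step 6: +8 new -> 48 infected
Step 7: +6 new -> 54 infected
Step 8: +3 new -> 57 infected
Step 9: +1 new -> 58 infected
Step 10: +0 new -> 58 infected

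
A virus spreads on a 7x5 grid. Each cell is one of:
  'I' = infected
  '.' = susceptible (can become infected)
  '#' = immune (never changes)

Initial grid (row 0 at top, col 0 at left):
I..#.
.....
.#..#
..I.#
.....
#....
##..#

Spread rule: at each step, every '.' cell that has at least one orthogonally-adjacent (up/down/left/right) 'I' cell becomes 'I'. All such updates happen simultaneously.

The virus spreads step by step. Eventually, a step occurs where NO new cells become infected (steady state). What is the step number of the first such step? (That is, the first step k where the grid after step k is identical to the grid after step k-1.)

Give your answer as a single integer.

Step 0 (initial): 2 infected
Step 1: +6 new -> 8 infected
Step 2: +9 new -> 17 infected
Step 3: +6 new -> 23 infected
Step 4: +3 new -> 26 infected
Step 5: +1 new -> 27 infected
Step 6: +0 new -> 27 infected

Answer: 6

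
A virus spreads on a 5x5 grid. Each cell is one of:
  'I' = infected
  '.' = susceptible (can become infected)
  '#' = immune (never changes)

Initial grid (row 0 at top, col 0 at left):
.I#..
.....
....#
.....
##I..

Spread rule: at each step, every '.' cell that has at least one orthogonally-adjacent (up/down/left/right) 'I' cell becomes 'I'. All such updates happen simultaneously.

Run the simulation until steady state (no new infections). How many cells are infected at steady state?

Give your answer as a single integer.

Step 0 (initial): 2 infected
Step 1: +4 new -> 6 infected
Step 2: +7 new -> 13 infected
Step 3: +5 new -> 18 infected
Step 4: +2 new -> 20 infected
Step 5: +1 new -> 21 infected
Step 6: +0 new -> 21 infected

Answer: 21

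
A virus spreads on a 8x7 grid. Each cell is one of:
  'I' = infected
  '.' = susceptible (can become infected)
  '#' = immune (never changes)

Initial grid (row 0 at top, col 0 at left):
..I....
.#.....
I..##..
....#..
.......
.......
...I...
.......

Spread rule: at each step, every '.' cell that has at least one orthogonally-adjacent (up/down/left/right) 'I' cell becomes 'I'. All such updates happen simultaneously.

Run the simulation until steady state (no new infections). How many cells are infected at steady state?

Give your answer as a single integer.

Step 0 (initial): 3 infected
Step 1: +10 new -> 13 infected
Step 2: +13 new -> 26 infected
Step 3: +14 new -> 40 infected
Step 4: +6 new -> 46 infected
Step 5: +4 new -> 50 infected
Step 6: +2 new -> 52 infected
Step 7: +0 new -> 52 infected

Answer: 52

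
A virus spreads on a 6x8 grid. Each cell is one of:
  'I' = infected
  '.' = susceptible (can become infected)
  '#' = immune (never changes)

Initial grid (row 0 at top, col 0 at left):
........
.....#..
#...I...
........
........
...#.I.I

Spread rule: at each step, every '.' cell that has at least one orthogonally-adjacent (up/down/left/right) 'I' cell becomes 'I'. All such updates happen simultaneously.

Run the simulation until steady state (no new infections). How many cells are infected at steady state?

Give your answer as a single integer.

Step 0 (initial): 3 infected
Step 1: +8 new -> 11 infected
Step 2: +9 new -> 20 infected
Step 3: +9 new -> 29 infected
Step 4: +6 new -> 35 infected
Step 5: +6 new -> 41 infected
Step 6: +3 new -> 44 infected
Step 7: +1 new -> 45 infected
Step 8: +0 new -> 45 infected

Answer: 45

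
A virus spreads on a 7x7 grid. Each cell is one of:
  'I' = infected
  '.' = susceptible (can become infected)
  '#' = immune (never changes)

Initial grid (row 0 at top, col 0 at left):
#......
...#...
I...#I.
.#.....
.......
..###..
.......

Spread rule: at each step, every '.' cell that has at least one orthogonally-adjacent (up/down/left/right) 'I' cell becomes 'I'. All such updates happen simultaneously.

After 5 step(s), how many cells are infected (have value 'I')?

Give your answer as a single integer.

Answer: 40

Derivation:
Step 0 (initial): 2 infected
Step 1: +6 new -> 8 infected
Step 2: +9 new -> 17 infected
Step 3: +12 new -> 29 infected
Step 4: +8 new -> 37 infected
Step 5: +3 new -> 40 infected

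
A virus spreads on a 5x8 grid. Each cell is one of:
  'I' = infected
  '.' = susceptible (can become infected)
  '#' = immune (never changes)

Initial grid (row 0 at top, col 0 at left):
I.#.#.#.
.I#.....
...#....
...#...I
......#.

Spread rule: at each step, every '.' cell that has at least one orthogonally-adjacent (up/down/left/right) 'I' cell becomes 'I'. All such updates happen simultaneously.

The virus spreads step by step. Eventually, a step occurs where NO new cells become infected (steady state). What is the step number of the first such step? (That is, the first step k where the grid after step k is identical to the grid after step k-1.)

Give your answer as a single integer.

Answer: 8

Derivation:
Step 0 (initial): 3 infected
Step 1: +6 new -> 9 infected
Step 2: +6 new -> 15 infected
Step 3: +8 new -> 23 infected
Step 4: +5 new -> 28 infected
Step 5: +3 new -> 31 infected
Step 6: +1 new -> 32 infected
Step 7: +1 new -> 33 infected
Step 8: +0 new -> 33 infected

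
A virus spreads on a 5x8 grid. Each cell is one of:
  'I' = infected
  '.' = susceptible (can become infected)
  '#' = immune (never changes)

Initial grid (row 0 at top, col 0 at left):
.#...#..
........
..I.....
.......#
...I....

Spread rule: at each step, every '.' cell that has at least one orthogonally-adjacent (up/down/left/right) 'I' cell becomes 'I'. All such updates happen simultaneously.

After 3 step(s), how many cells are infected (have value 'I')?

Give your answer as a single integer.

Answer: 26

Derivation:
Step 0 (initial): 2 infected
Step 1: +7 new -> 9 infected
Step 2: +9 new -> 18 infected
Step 3: +8 new -> 26 infected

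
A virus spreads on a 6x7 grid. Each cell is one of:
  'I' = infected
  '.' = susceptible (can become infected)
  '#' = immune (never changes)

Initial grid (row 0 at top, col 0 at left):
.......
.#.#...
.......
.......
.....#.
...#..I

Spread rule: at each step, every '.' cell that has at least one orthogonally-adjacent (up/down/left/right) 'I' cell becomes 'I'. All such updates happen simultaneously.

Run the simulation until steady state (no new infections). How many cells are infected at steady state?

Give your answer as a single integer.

Step 0 (initial): 1 infected
Step 1: +2 new -> 3 infected
Step 2: +2 new -> 5 infected
Step 3: +3 new -> 8 infected
Step 4: +4 new -> 12 infected
Step 5: +5 new -> 17 infected
Step 6: +6 new -> 23 infected
Step 7: +5 new -> 28 infected
Step 8: +5 new -> 33 infected
Step 9: +2 new -> 35 infected
Step 10: +2 new -> 37 infected
Step 11: +1 new -> 38 infected
Step 12: +0 new -> 38 infected

Answer: 38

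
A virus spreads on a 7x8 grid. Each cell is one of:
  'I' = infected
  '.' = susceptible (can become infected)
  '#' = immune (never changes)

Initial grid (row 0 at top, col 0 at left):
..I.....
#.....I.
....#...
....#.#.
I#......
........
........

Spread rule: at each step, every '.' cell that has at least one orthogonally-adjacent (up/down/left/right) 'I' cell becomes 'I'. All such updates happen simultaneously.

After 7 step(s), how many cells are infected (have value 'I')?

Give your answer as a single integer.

Answer: 51

Derivation:
Step 0 (initial): 3 infected
Step 1: +9 new -> 12 infected
Step 2: +14 new -> 26 infected
Step 3: +7 new -> 33 infected
Step 4: +6 new -> 39 infected
Step 5: +7 new -> 46 infected
Step 6: +4 new -> 50 infected
Step 7: +1 new -> 51 infected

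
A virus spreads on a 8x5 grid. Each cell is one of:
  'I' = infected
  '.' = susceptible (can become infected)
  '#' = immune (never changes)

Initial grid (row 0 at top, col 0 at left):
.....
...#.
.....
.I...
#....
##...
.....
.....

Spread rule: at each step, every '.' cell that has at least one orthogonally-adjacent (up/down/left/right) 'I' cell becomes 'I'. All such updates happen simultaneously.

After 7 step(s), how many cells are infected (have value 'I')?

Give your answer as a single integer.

Step 0 (initial): 1 infected
Step 1: +4 new -> 5 infected
Step 2: +5 new -> 10 infected
Step 3: +7 new -> 17 infected
Step 4: +6 new -> 23 infected
Step 5: +6 new -> 29 infected
Step 6: +5 new -> 34 infected
Step 7: +2 new -> 36 infected

Answer: 36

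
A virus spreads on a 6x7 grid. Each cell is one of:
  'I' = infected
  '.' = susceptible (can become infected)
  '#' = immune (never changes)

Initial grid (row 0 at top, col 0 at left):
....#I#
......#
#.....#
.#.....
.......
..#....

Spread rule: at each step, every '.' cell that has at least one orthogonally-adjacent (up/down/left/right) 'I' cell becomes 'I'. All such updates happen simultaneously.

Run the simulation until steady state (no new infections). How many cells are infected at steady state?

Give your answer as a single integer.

Step 0 (initial): 1 infected
Step 1: +1 new -> 2 infected
Step 2: +2 new -> 4 infected
Step 3: +3 new -> 7 infected
Step 4: +6 new -> 13 infected
Step 5: +7 new -> 20 infected
Step 6: +7 new -> 27 infected
Step 7: +3 new -> 30 infected
Step 8: +1 new -> 31 infected
Step 9: +2 new -> 33 infected
Step 10: +2 new -> 35 infected
Step 11: +0 new -> 35 infected

Answer: 35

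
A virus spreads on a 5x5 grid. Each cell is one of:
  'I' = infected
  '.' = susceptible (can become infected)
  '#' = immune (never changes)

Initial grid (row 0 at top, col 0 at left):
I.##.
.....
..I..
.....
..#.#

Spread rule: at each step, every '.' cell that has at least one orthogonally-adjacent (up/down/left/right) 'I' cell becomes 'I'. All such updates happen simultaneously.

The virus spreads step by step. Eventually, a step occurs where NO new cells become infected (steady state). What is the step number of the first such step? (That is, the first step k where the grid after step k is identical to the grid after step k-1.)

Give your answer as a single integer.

Step 0 (initial): 2 infected
Step 1: +6 new -> 8 infected
Step 2: +6 new -> 14 infected
Step 3: +5 new -> 19 infected
Step 4: +2 new -> 21 infected
Step 5: +0 new -> 21 infected

Answer: 5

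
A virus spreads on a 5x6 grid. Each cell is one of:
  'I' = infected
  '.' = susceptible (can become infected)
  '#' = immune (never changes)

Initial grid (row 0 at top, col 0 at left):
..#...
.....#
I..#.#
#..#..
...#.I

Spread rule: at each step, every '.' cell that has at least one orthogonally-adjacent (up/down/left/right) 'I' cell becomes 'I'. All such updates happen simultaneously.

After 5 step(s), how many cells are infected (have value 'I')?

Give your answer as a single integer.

Answer: 22

Derivation:
Step 0 (initial): 2 infected
Step 1: +4 new -> 6 infected
Step 2: +5 new -> 11 infected
Step 3: +5 new -> 16 infected
Step 4: +4 new -> 20 infected
Step 5: +2 new -> 22 infected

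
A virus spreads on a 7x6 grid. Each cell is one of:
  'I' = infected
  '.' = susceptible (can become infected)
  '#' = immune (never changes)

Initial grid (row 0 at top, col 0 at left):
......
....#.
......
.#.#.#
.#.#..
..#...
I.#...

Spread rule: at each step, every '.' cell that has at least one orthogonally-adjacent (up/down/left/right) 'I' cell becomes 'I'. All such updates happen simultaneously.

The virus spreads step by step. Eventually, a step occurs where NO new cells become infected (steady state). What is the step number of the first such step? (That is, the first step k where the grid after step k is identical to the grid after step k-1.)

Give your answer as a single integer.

Step 0 (initial): 1 infected
Step 1: +2 new -> 3 infected
Step 2: +2 new -> 5 infected
Step 3: +1 new -> 6 infected
Step 4: +1 new -> 7 infected
Step 5: +2 new -> 9 infected
Step 6: +3 new -> 12 infected
Step 7: +4 new -> 16 infected
Step 8: +4 new -> 20 infected
Step 9: +3 new -> 23 infected
Step 10: +3 new -> 26 infected
Step 11: +3 new -> 29 infected
Step 12: +3 new -> 32 infected
Step 13: +2 new -> 34 infected
Step 14: +0 new -> 34 infected

Answer: 14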